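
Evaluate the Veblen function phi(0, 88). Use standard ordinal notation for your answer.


phi(0, 88):
phi(0, beta) = omega^beta by definition.
phi(0, 88) = omega^88

omega^88


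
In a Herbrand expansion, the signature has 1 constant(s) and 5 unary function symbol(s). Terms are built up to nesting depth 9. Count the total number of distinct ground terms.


Herbrand terms by depth:
Depth 0: 1 constants
Depth 1: 5 new terms (running total: 6)
Depth 2: 25 new terms (running total: 31)
Depth 3: 125 new terms (running total: 156)
Depth 4: 625 new terms (running total: 781)
Depth 5: 3125 new terms (running total: 3906)
Depth 6: 15625 new terms (running total: 19531)
Depth 7: 78125 new terms (running total: 97656)
Depth 8: 390625 new terms (running total: 488281)
Depth 9: 1953125 new terms (running total: 2441406)
Total distinct ground terms = 2441406

2441406


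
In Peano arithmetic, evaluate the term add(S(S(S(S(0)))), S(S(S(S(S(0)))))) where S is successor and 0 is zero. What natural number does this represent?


add(S^4(0), S^5(0)):
S^4(0) = 4
S^5(0) = 5
4 + 5 = 9

9


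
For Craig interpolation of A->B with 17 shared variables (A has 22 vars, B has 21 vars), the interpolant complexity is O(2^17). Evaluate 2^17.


Shared atoms = 17
Craig interpolant size bound = 2^17
= 131072

131072


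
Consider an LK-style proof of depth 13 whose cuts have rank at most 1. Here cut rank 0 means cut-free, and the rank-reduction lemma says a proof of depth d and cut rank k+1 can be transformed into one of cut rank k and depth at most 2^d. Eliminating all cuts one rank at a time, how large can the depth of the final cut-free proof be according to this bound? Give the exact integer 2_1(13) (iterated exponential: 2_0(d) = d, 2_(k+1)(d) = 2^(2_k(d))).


Each rank reduction sends depth d to at most 2^d; cut rank r needs r reductions.
2_0(13) = 13
2_1(13) = 2^13 = 8192
Cut-free depth bound = 8192

8192


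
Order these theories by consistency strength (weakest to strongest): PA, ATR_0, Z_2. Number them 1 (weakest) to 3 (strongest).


Ordering by consistency strength:
1. PA
2. ATR_0
3. Z_2


PA=1, ATR_0=2, Z_2=3


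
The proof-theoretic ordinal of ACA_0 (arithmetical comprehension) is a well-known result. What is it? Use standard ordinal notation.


The proof-theoretic ordinal of ACA_0 (arithmetical comprehension) is a standard result in ordinal analysis.
This ordinal is the supremum of order types of primitive recursive well-orderings
that the theory can prove to be well-ordered.
For ACA_0 (arithmetical comprehension), the proof-theoretic ordinal is epsilon_0.

epsilon_0


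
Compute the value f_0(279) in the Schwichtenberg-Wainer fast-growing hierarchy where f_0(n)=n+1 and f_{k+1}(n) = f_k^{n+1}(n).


f_0(279) = 279 + 1 = 280

280


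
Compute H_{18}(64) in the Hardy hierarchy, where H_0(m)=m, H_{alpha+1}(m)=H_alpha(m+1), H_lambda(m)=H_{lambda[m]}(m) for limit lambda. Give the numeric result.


H_18(64):
For finite ordinals k, H_k(n) = n + k (each successor step adds 1).
H_18(64) = 64 + 18 = 82

82


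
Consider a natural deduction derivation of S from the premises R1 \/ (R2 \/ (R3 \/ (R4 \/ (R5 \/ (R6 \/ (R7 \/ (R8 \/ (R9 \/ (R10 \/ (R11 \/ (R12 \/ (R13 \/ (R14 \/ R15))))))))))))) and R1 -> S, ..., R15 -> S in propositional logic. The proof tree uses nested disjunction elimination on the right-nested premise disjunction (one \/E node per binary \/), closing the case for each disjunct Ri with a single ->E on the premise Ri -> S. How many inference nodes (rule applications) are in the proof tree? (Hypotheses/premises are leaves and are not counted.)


The premise R1 \/ (R2 \/ (R3 \/ (R4 \/ (R5 \/ (R6 \/ (R7 \/ (R8 \/ (R9 \/ (R10 \/ (R11 \/ (R12 \/ (R13 \/ (R14 \/ R15))))))))))))) contains 15 disjuncts, hence 14 binary \/ connectives.
- Each binary \/ is eliminated once: 14 \/E nodes.
- Each of the 15 cases Ri derives S by one ->E with Ri -> S: 15 ->E nodes.
Total = 14 + 15 = 29

29


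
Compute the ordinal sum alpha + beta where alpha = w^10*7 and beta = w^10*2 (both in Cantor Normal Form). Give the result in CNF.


Ordinal addition w^10*7 + w^10*2:
Both terms have the same exponent 10.
w^e*c + w^e*d = w^e*(c+d).
Result = w^10*(7+2) = w^10*9

w^10*9


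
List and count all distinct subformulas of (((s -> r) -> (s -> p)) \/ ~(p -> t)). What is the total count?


Formula: (((s -> r) -> (s -> p)) \/ ~(p -> t))
Subformulas found:
  1. s
  2. r
  3. t
  4. p
  5. (s -> p)
  6. (s -> r)
  7. (p -> t)
  8. ~(p -> t)
  9. ((s -> r) -> (s -> p))
  10. (((s -> r) -> (s -> p)) \/ ~(p -> t))
Total distinct subformulas = 10

10


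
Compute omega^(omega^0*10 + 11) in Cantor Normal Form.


omega^(omega^0*10 + 11):
omega^0 = 1, so the exponent is 10 + 11 = 21 (finite ordinal addition).
Result = omega^21, already a single CNF term.

omega^21


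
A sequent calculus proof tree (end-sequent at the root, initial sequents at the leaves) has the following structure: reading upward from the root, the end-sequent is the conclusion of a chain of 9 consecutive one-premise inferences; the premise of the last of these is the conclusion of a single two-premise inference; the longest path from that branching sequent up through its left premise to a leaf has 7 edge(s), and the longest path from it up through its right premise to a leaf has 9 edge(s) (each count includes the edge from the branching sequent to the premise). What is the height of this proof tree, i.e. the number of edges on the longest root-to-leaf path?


Longest path through the left premise: 7 edges (measured from the branching sequent)
Longest path through the right premise: 9 edges
Height of the subtree rooted at the branching sequent: max(7, 9) = 9
The branching sequent sits 9 edges above the root (the chain of one-premise inferences), so height = 9 + 9 = 18

18


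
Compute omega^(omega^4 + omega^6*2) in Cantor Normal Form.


omega^(omega^4 + omega^6*2):
In ordinal addition a term is absorbed by a following term of strictly larger exponent: 4 < 6, so omega^4 + omega^6*2 = omega^6*2.
omega raised to a CNF ordinal is a single CNF term: Result = omega^(omega^6*2)

omega^(omega^6*2)


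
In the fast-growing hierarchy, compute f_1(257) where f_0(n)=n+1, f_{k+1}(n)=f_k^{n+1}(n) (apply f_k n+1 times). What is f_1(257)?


f_1(257) = f_0^258(257)
f_0 adds 1 each time, applied 258 times.
f_1(257) = 257 + 258 = 515

515


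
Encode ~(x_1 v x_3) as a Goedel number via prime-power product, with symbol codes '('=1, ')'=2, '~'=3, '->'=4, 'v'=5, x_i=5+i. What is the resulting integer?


Formula: ~(x_1 v x_3)
Symbol codes: [3, 1, 6, 5, 8, 2]
Primes: [2, 3, 5, 7, 11, 13]
p_1^3 = 2^3 = 8
p_2^1 = 3^1 = 3
p_3^6 = 5^6 = 15625
p_4^5 = 7^5 = 16807
p_5^8 = 11^8 = 214358881
p_6^2 = 13^2 = 169
Product = 228322995559283625000

228322995559283625000


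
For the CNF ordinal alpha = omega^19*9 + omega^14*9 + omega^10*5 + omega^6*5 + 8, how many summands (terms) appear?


CNF: omega^19*9 + omega^14*9 + omega^10*5 + omega^6*5 + 8
Count the summands separated by '+':
  term 1: omega^19*9
  term 2: omega^14*9
  term 3: omega^10*5
  term 4: omega^6*5
  term 5: 8
Total terms = 5

5


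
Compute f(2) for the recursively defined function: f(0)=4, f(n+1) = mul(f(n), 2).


f(0) = 4
f(1) = mul(f(0), 2) = mul(4, 2) = 8
f(2) = mul(f(1), 2) = mul(8, 2) = 16


16


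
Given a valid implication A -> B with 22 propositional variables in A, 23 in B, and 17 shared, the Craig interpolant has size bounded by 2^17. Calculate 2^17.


Shared atoms = 17
Craig interpolant size bound = 2^17
= 131072

131072


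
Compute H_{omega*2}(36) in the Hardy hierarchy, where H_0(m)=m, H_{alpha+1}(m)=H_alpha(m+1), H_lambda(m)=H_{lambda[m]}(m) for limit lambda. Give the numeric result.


H_{omega*2}(36):
For the Hardy hierarchy, H_{omega*k}(n) = 2^k * n.
2^2 = 4.
4 * 36 = 144

144


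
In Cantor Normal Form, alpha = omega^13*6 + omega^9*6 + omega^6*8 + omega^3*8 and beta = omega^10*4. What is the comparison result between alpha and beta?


Compare term by term from highest exponent:
alpha = omega^13*6 + omega^9*6 + omega^6*8 + omega^3*8
beta = omega^10*4
Term 1: alpha has omega^13*6, beta has omega^10*4
Term 2: alpha has omega^9*6, beta has omega^0*0
Term 3: alpha has omega^6*8, beta has omega^0*0
Term 4: alpha has omega^3*8, beta has omega^0*0
Result: alpha > beta

alpha > beta


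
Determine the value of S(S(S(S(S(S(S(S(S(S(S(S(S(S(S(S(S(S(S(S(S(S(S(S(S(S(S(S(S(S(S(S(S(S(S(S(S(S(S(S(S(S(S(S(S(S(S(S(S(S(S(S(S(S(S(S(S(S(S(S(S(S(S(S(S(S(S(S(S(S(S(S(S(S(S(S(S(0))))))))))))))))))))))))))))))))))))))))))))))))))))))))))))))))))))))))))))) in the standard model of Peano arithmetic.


Counting successors applied to 0:
77 applications of S to 0 = 77

77


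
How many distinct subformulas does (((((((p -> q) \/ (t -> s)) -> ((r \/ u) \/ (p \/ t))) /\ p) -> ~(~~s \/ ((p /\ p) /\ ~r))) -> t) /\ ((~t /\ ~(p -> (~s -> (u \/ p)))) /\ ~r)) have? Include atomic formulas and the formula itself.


Formula: (((((((p -> q) \/ (t -> s)) -> ((r \/ u) \/ (p \/ t))) /\ p) -> ~(~~s \/ ((p /\ p) /\ ~r))) -> t) /\ ((~t /\ ~(p -> (~s -> (u \/ p)))) /\ ~r))
Subformulas found:
  1. r
  2. p
  3. q
  4. u
  5. s
  6. t
  7. ~t
  8. ~s
  9. ~r
  10. ~~s
  11. (t -> s)
  12. (p -> q)
  13. (r \/ u)
  14. (u \/ p)
  15. (p \/ t)
  16. (p /\ p)
  17. (~s -> (u \/ p))
  18. ((p /\ p) /\ ~r)
  19. ((r \/ u) \/ (p \/ t))
  20. ((p -> q) \/ (t -> s))
  21. (p -> (~s -> (u \/ p)))
  22. ~(p -> (~s -> (u \/ p)))
  23. (~~s \/ ((p /\ p) /\ ~r))
  24. ~(~~s \/ ((p /\ p) /\ ~r))
  25. (~t /\ ~(p -> (~s -> (u \/ p))))
  26. ((~t /\ ~(p -> (~s -> (u \/ p)))) /\ ~r)
  27. (((p -> q) \/ (t -> s)) -> ((r \/ u) \/ (p \/ t)))
  28. ((((p -> q) \/ (t -> s)) -> ((r \/ u) \/ (p \/ t))) /\ p)
  29. (((((p -> q) \/ (t -> s)) -> ((r \/ u) \/ (p \/ t))) /\ p) -> ~(~~s \/ ((p /\ p) /\ ~r)))
  30. ((((((p -> q) \/ (t -> s)) -> ((r \/ u) \/ (p \/ t))) /\ p) -> ~(~~s \/ ((p /\ p) /\ ~r))) -> t)
  31. (((((((p -> q) \/ (t -> s)) -> ((r \/ u) \/ (p \/ t))) /\ p) -> ~(~~s \/ ((p /\ p) /\ ~r))) -> t) /\ ((~t /\ ~(p -> (~s -> (u \/ p)))) /\ ~r))
Total distinct subformulas = 31

31


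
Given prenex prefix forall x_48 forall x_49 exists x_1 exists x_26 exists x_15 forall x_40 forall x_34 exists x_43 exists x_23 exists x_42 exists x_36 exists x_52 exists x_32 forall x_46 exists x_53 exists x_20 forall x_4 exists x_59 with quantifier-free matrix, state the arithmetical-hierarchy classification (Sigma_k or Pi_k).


Leading quantifier is forall, so the class is Pi.
Number of quantifier blocks = alternations + 1 = 7 + 1 = 8.
Classification: Pi_8

Pi_8


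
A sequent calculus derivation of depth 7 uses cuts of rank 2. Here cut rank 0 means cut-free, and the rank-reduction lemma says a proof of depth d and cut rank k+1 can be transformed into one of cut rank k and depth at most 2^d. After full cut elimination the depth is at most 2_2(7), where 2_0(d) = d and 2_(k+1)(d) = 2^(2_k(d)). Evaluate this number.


Each rank reduction sends depth d to at most 2^d; cut rank r needs r reductions.
2_0(7) = 7
2_1(7) = 2^7 = 128
2_2(7) = 2^128 = 340282366920938463463374607431768211456
Cut-free depth bound = 340282366920938463463374607431768211456

340282366920938463463374607431768211456


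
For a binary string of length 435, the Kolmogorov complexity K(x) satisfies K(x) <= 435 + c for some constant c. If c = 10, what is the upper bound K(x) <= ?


K(x) <= |x| + c = 435 + 10 = 445

445


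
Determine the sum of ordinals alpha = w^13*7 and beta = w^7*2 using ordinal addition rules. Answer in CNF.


Ordinal addition w^13*7 + w^7*2:
Leading exponent of alpha (13) > leading exponent of beta (7).
Since alpha's term has higher exponent than beta's leading term,
the sum is simply alpha followed by beta.
Result = w^13*7 + w^7*2

w^13*7 + w^7*2


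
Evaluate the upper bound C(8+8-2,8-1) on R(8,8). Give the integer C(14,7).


R(8,8) <= C(8+8-2, 8-1) = C(14, 7)
C(14, 7) = 14! / (7! * 7!)
= 3432

3432


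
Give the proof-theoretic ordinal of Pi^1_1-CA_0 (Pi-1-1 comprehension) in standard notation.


The proof-theoretic ordinal of Pi^1_1-CA_0 (Pi-1-1 comprehension) is a standard result in ordinal analysis.
This ordinal is the supremum of order types of primitive recursive well-orderings
that the theory can prove to be well-ordered.
For Pi^1_1-CA_0 (Pi-1-1 comprehension), the proof-theoretic ordinal is psi_0(Omega_omega).

psi_0(Omega_omega)


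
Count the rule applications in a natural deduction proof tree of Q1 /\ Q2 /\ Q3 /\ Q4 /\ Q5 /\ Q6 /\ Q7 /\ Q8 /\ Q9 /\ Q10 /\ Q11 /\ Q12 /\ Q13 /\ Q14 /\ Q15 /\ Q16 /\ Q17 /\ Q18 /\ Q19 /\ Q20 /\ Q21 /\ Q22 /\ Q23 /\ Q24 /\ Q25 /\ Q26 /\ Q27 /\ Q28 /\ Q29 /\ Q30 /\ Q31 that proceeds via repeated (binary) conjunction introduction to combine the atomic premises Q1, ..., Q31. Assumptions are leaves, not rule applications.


The target conjunction has 31 conjuncts, i.e. 30 binary /\ connectives.
Each conjunction-intro joins two pieces, so 31 atoms require 31-1 = 30 applications.
Total inference nodes = 30

30


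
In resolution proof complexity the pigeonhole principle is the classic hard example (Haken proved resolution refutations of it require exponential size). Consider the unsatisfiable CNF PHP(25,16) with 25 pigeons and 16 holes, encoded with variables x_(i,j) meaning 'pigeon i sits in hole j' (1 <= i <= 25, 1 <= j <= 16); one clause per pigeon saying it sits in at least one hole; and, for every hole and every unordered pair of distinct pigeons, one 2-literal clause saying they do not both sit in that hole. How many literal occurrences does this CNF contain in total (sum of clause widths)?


PHP(25,16): 25 pigeons, 16 holes, 25*16 = 400 variables.
- pigeon clauses: one per pigeon -> 25 clauses of width 16 -> 400 literals
- hole clauses: 16 holes * C(25,2) = 16 * 300 -> 4800 clauses of width 2 -> 9600 literals
Total literal occurrences = 400 + 9600 = 10000

10000


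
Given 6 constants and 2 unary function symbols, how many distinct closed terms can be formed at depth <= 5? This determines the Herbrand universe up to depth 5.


Herbrand terms by depth:
Depth 0: 6 constants
Depth 1: 12 new terms (running total: 18)
Depth 2: 24 new terms (running total: 42)
Depth 3: 48 new terms (running total: 90)
Depth 4: 96 new terms (running total: 186)
Depth 5: 192 new terms (running total: 378)
Total distinct ground terms = 378

378


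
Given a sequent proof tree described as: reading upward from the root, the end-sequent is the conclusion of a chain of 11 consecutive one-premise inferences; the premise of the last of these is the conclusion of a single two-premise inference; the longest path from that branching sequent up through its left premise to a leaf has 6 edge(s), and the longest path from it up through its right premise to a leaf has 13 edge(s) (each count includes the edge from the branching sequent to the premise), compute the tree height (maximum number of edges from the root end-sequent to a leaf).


Longest path through the left premise: 6 edges (measured from the branching sequent)
Longest path through the right premise: 13 edges
Height of the subtree rooted at the branching sequent: max(6, 13) = 13
The branching sequent sits 11 edges above the root (the chain of one-premise inferences), so height = 13 + 11 = 24

24


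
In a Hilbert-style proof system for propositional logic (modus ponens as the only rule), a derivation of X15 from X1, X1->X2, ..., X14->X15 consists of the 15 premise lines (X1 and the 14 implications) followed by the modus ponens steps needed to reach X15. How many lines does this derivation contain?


We have 15 premise lines: X1 and 14 implications.
Each implication is detached once by MP, giving 14 MP lines.
15 premise lines + 14 MP lines = 29 total lines.

29


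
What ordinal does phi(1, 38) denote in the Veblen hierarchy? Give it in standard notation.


phi(1, 38):
phi(1, beta) = epsilon_beta (the beta-th epsilon number).
phi(1, 38) = epsilon_38

epsilon_38


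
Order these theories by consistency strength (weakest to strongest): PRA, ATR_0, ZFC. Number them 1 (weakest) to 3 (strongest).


Ordering by consistency strength:
1. PRA
2. ATR_0
3. ZFC


PRA=1, ATR_0=2, ZFC=3


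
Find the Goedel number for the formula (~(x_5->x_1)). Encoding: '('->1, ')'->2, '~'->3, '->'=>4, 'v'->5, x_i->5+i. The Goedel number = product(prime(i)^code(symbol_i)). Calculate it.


Formula: (~(x_5->x_1))
Symbol codes: [1, 3, 1, 10, 4, 6, 2, 2]
Primes: [2, 3, 5, 7, 11, 13, 17, 19]
p_1^1 = 2^1 = 2
p_2^3 = 3^3 = 27
p_3^1 = 5^1 = 5
p_4^10 = 7^10 = 282475249
p_5^4 = 11^4 = 14641
p_6^6 = 13^6 = 4826809
p_7^2 = 17^2 = 289
p_8^2 = 19^2 = 361
Product = 562315511149376635373953230

562315511149376635373953230


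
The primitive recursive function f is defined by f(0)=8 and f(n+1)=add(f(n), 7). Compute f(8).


f(0) = 8
f(1) = add(f(0), 7) = add(8, 7) = 15
f(2) = add(f(1), 7) = add(15, 7) = 22
f(3) = add(f(2), 7) = add(22, 7) = 29
f(4) = add(f(3), 7) = add(29, 7) = 36
f(5) = add(f(4), 7) = add(36, 7) = 43
f(6) = add(f(5), 7) = add(43, 7) = 50
f(7) = add(f(6), 7) = add(50, 7) = 57
f(8) = add(f(7), 7) = add(57, 7) = 64


64


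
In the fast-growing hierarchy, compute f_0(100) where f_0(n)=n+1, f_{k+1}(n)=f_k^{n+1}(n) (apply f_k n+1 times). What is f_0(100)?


f_0(100) = 100 + 1 = 101

101


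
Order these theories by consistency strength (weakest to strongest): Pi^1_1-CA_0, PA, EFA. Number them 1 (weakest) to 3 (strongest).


Ordering by consistency strength:
1. EFA
2. PA
3. Pi^1_1-CA_0


Pi^1_1-CA_0=3, PA=2, EFA=1


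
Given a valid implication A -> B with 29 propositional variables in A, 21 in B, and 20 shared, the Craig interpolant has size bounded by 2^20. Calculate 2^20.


Shared atoms = 20
Craig interpolant size bound = 2^20
= 1048576

1048576


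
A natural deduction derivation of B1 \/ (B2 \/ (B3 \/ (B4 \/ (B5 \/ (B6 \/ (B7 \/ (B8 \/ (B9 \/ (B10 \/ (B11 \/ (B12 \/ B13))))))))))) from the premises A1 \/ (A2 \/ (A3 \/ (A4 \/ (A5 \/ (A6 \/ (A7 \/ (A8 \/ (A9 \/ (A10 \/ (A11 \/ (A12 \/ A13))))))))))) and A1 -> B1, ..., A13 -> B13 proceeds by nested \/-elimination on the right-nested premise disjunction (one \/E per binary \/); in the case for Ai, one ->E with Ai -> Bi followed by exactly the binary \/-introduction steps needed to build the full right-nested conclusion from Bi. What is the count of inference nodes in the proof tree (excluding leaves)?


Constructive dilemma with 13 branches, all disjunctions right-nested:
- \/E: the premise has 12 binary \/, each eliminated once: 12 nodes.
- ->E: one per case (Ai with Ai -> Bi gives Bi): 13 nodes.
- \/I: in case i < n, Bi needs 1 step to form Bi \/ (B(i+1) \/ ...) and then i-1 steps to prepend B(i-1), ..., B1, i.e. i steps; in case i = n, B13 needs 12 prepend steps.
  \/I total = (1 + 2 + ... + 12) + 12 = 78 + 12 = 90 nodes.
Total = 12 + 13 + 90 = 115

115


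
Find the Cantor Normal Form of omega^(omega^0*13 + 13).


omega^(omega^0*13 + 13):
omega^0 = 1, so the exponent is 13 + 13 = 26 (finite ordinal addition).
Result = omega^26, already a single CNF term.

omega^26


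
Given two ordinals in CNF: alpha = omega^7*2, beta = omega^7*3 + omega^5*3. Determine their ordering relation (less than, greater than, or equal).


Compare term by term from highest exponent:
alpha = omega^7*2
beta = omega^7*3 + omega^5*3
Term 1: alpha has omega^7*2, beta has omega^7*3
Term 2: alpha has omega^0*0, beta has omega^5*3
Result: alpha < beta

alpha < beta


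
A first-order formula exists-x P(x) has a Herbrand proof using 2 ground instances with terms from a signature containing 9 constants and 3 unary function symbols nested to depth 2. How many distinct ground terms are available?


Herbrand terms by depth:
Depth 0: 9 constants
Depth 1: 27 new terms (running total: 36)
Depth 2: 81 new terms (running total: 117)
Total distinct ground terms = 117

117


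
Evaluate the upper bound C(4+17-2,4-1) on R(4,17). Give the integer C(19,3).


R(4,17) <= C(4+17-2, 4-1) = C(19, 3)
C(19, 3) = 19! / (3! * 16!)
= 969

969


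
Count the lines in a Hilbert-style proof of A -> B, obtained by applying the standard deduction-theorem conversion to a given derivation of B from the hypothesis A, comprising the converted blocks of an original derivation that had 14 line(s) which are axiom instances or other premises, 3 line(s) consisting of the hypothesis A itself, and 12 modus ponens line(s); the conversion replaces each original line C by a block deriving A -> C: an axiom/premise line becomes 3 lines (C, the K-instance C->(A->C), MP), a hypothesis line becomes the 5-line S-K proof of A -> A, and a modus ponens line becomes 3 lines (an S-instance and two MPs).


Deduction-theorem conversion, block by block:
- 14 axiom/premise lines -> 3 lines each = 42
- 3 hypothesis lines -> 5 lines each (identity proof A->A) = 15
- 12 MP lines -> 3 lines each (S-instance, MP, MP) = 36
Total = 42 + 15 + 36 = 93 lines.

93


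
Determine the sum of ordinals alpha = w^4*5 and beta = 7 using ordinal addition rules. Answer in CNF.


Ordinal addition w^4*5 + 7:
Leading exponent of alpha (4) > leading exponent of beta (0).
Since alpha's term has higher exponent than beta's leading term,
the sum is simply alpha followed by beta.
Result = w^4*5 + 7

w^4*5 + 7


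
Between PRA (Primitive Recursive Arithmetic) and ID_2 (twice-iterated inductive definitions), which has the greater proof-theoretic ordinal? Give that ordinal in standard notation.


Proof-theoretic ordinal of PRA (Primitive Recursive Arithmetic): omega^omega
Proof-theoretic ordinal of ID_2 (twice-iterated inductive definitions): psi_0(epsilon_{Omega_2+1})
Comparing: omega^omega < psi_0(epsilon_{Omega_2+1}).
The larger ordinal is psi_0(epsilon_{Omega_2+1}) (from ID_2 (twice-iterated inductive definitions)).

psi_0(epsilon_{Omega_2+1})


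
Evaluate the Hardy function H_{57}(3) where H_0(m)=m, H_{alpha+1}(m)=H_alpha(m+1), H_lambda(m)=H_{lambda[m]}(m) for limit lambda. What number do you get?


H_57(3):
For finite ordinals k, H_k(n) = n + k (each successor step adds 1).
H_57(3) = 3 + 57 = 60

60


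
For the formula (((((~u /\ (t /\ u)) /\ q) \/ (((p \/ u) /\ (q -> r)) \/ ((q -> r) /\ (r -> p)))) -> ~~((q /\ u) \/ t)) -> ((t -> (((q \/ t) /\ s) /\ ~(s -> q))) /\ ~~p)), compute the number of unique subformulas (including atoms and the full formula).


Formula: (((((~u /\ (t /\ u)) /\ q) \/ (((p \/ u) /\ (q -> r)) \/ ((q -> r) /\ (r -> p)))) -> ~~((q /\ u) \/ t)) -> ((t -> (((q \/ t) /\ s) /\ ~(s -> q))) /\ ~~p))
Subformulas found:
  1. r
  2. q
  3. u
  4. s
  5. t
  6. p
  7. ~p
  8. ~u
  9. ~~p
  10. (r -> p)
  11. (q \/ t)
  12. (q /\ u)
  13. (s -> q)
  14. (p \/ u)
  15. (q -> r)
  16. (t /\ u)
  17. ~(s -> q)
  18. ((q /\ u) \/ t)
  19. ((q \/ t) /\ s)
  20. ~((q /\ u) \/ t)
  21. (~u /\ (t /\ u))
  22. ~~((q /\ u) \/ t)
  23. ((q -> r) /\ (r -> p))
  24. ((p \/ u) /\ (q -> r))
  25. ((~u /\ (t /\ u)) /\ q)
  26. (((q \/ t) /\ s) /\ ~(s -> q))
  27. (t -> (((q \/ t) /\ s) /\ ~(s -> q)))
  28. ((t -> (((q \/ t) /\ s) /\ ~(s -> q))) /\ ~~p)
  29. (((p \/ u) /\ (q -> r)) \/ ((q -> r) /\ (r -> p)))
  30. (((~u /\ (t /\ u)) /\ q) \/ (((p \/ u) /\ (q -> r)) \/ ((q -> r) /\ (r -> p))))
  31. ((((~u /\ (t /\ u)) /\ q) \/ (((p \/ u) /\ (q -> r)) \/ ((q -> r) /\ (r -> p)))) -> ~~((q /\ u) \/ t))
  32. (((((~u /\ (t /\ u)) /\ q) \/ (((p \/ u) /\ (q -> r)) \/ ((q -> r) /\ (r -> p)))) -> ~~((q /\ u) \/ t)) -> ((t -> (((q \/ t) /\ s) /\ ~(s -> q))) /\ ~~p))
Total distinct subformulas = 32

32


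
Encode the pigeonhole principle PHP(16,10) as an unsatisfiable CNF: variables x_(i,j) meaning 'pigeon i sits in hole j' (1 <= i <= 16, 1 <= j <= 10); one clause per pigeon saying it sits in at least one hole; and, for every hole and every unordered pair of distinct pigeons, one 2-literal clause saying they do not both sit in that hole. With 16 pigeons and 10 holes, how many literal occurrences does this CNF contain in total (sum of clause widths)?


PHP(16,10): 16 pigeons, 10 holes, 16*10 = 160 variables.
- pigeon clauses: one per pigeon -> 16 clauses of width 10 -> 160 literals
- hole clauses: 10 holes * C(16,2) = 10 * 120 -> 1200 clauses of width 2 -> 2400 literals
Total literal occurrences = 160 + 2400 = 2560

2560


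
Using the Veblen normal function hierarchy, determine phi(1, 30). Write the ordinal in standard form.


phi(1, 30):
phi(1, beta) = epsilon_beta (the beta-th epsilon number).
phi(1, 30) = epsilon_30

epsilon_30


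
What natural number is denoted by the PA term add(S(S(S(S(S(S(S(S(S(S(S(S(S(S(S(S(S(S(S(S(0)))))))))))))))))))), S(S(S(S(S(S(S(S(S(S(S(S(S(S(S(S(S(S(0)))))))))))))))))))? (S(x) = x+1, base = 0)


add(S^20(0), S^18(0)):
S^20(0) = 20
S^18(0) = 18
20 + 18 = 38

38


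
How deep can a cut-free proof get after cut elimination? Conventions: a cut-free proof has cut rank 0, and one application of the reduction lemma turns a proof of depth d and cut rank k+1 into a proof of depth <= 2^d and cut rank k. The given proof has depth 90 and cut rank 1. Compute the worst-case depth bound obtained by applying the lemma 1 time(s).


Each rank reduction sends depth d to at most 2^d; cut rank r needs r reductions.
2_0(90) = 90
2_1(90) = 2^90 = 1237940039285380274899124224
Cut-free depth bound = 1237940039285380274899124224

1237940039285380274899124224


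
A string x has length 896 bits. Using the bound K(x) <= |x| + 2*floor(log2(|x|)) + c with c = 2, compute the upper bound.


floor(log2(896)) = 9
2 * 9 = 18
K(x) <= 896 + 18 + 2 = 916

916


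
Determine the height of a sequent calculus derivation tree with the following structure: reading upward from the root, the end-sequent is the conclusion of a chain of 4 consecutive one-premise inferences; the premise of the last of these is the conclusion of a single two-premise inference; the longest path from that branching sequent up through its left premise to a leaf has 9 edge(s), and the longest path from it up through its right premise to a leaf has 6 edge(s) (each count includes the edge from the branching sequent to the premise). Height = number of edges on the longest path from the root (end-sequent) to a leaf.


Longest path through the left premise: 9 edges (measured from the branching sequent)
Longest path through the right premise: 6 edges
Height of the subtree rooted at the branching sequent: max(9, 6) = 9
The branching sequent sits 4 edges above the root (the chain of one-premise inferences), so height = 9 + 4 = 13

13


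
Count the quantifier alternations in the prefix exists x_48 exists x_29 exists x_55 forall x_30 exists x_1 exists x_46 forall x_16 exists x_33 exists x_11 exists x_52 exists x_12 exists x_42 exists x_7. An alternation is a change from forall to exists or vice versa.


Walk the prefix and count type changes:
  position 1: exists -> exists
  position 2: exists -> exists
  position 3: exists -> forall <-- alternation
  position 4: forall -> exists <-- alternation
  position 5: exists -> exists
  position 6: exists -> forall <-- alternation
  position 7: forall -> exists <-- alternation
  position 8: exists -> exists
  position 9: exists -> exists
  position 10: exists -> exists
  position 11: exists -> exists
  position 12: exists -> exists
Total alternations = 4

4


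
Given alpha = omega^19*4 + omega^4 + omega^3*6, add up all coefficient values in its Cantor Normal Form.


CNF: omega^19*4 + omega^4 + omega^3*6
Coefficients: 4 + 1 + 6 = 11

11


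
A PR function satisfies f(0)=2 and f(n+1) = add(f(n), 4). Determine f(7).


f(0) = 2
f(1) = add(f(0), 4) = add(2, 4) = 6
f(2) = add(f(1), 4) = add(6, 4) = 10
f(3) = add(f(2), 4) = add(10, 4) = 14
f(4) = add(f(3), 4) = add(14, 4) = 18
f(5) = add(f(4), 4) = add(18, 4) = 22
f(6) = add(f(5), 4) = add(22, 4) = 26
f(7) = add(f(6), 4) = add(26, 4) = 30


30


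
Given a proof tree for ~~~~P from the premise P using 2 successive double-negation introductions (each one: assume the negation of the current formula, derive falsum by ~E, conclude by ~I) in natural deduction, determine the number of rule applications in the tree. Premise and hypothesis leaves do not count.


Each double-negation introduction (from C infer ~~C) uses 2 inference nodes: one ~E (C and ~C give falsum) and one ~I (discharge ~C).
2 double negations = 2 * 2 = 4 inference nodes.

4


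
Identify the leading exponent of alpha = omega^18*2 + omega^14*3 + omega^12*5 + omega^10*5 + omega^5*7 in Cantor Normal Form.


CNF: omega^18*2 + omega^14*3 + omega^12*5 + omega^10*5 + omega^5*7
The leading term is omega^18*2, which has exponent 18.

18


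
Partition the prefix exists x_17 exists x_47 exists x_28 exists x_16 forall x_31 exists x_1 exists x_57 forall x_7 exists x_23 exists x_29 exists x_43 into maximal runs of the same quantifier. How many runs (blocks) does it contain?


Alternations = 4.
Blocks = alternations + 1 = 5

5


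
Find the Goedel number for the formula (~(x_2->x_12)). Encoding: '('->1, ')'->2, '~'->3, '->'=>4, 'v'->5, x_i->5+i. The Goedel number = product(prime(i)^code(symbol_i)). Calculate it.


Formula: (~(x_2->x_12))
Symbol codes: [1, 3, 1, 7, 4, 17, 2, 2]
Primes: [2, 3, 5, 7, 11, 13, 17, 19]
p_1^1 = 2^1 = 2
p_2^3 = 3^3 = 27
p_3^1 = 5^1 = 5
p_4^7 = 7^7 = 823543
p_5^4 = 11^4 = 14641
p_6^17 = 13^17 = 8650415919381337933
p_7^2 = 17^2 = 289
p_8^2 = 19^2 = 361
Product = 2938074600683918068859199106481658570

2938074600683918068859199106481658570


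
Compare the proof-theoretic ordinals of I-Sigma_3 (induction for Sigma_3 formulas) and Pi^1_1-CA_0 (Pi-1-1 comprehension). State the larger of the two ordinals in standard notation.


Proof-theoretic ordinal of I-Sigma_3 (induction for Sigma_3 formulas): omega^(omega^(omega^omega))
Proof-theoretic ordinal of Pi^1_1-CA_0 (Pi-1-1 comprehension): psi_0(Omega_omega)
Comparing: omega^(omega^(omega^omega)) < psi_0(Omega_omega).
The larger ordinal is psi_0(Omega_omega) (from Pi^1_1-CA_0 (Pi-1-1 comprehension)).

psi_0(Omega_omega)


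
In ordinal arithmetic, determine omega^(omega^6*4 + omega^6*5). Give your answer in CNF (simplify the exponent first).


omega^(omega^6*4 + omega^6*5):
Both terms of the exponent have the same exponent 6, so they merge: omega^6*4 + omega^6*5 = omega^6*(4+5) = omega^6*9.
omega raised to a CNF ordinal is a single CNF term: Result = omega^(omega^6*9)

omega^(omega^6*9)


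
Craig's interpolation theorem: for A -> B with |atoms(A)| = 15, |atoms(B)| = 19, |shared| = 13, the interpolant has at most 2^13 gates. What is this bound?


Shared atoms = 13
Craig interpolant size bound = 2^13
= 8192

8192


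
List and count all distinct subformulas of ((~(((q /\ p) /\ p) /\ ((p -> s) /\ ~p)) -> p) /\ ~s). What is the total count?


Formula: ((~(((q /\ p) /\ p) /\ ((p -> s) /\ ~p)) -> p) /\ ~s)
Subformulas found:
  1. q
  2. s
  3. p
  4. ~p
  5. ~s
  6. (p -> s)
  7. (q /\ p)
  8. ((q /\ p) /\ p)
  9. ((p -> s) /\ ~p)
  10. (((q /\ p) /\ p) /\ ((p -> s) /\ ~p))
  11. ~(((q /\ p) /\ p) /\ ((p -> s) /\ ~p))
  12. (~(((q /\ p) /\ p) /\ ((p -> s) /\ ~p)) -> p)
  13. ((~(((q /\ p) /\ p) /\ ((p -> s) /\ ~p)) -> p) /\ ~s)
Total distinct subformulas = 13

13


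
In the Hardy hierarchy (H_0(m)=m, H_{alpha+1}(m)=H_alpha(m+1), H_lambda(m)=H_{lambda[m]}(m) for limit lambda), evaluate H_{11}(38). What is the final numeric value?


H_11(38):
For finite ordinals k, H_k(n) = n + k (each successor step adds 1).
H_11(38) = 38 + 11 = 49

49


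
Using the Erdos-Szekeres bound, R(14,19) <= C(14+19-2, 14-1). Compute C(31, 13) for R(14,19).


R(14,19) <= C(14+19-2, 14-1) = C(31, 13)
C(31, 13) = 31! / (13! * 18!)
= 206253075

206253075


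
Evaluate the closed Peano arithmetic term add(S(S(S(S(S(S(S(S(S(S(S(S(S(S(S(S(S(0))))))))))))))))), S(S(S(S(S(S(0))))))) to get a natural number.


add(S^17(0), S^6(0)):
S^17(0) = 17
S^6(0) = 6
17 + 6 = 23

23


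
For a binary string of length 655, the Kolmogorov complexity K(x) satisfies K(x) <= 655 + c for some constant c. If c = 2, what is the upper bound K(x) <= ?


K(x) <= |x| + c = 655 + 2 = 657

657


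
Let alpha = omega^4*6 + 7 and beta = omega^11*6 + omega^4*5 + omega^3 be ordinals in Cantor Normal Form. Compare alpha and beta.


Compare term by term from highest exponent:
alpha = omega^4*6 + 7
beta = omega^11*6 + omega^4*5 + omega^3
Term 1: alpha has omega^4*6, beta has omega^11*6
Term 2: alpha has omega^0*7, beta has omega^4*5
Term 3: alpha has omega^0*0, beta has omega^3*1
Result: alpha < beta

alpha < beta


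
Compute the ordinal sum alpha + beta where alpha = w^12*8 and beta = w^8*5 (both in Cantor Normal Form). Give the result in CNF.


Ordinal addition w^12*8 + w^8*5:
Leading exponent of alpha (12) > leading exponent of beta (8).
Since alpha's term has higher exponent than beta's leading term,
the sum is simply alpha followed by beta.
Result = w^12*8 + w^8*5

w^12*8 + w^8*5


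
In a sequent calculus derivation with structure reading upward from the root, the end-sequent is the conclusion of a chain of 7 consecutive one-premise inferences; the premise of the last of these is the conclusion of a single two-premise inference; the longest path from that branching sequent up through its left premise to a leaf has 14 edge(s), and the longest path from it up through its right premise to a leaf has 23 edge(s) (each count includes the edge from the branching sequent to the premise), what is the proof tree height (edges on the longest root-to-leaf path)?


Longest path through the left premise: 14 edges (measured from the branching sequent)
Longest path through the right premise: 23 edges
Height of the subtree rooted at the branching sequent: max(14, 23) = 23
The branching sequent sits 7 edges above the root (the chain of one-premise inferences), so height = 23 + 7 = 30

30


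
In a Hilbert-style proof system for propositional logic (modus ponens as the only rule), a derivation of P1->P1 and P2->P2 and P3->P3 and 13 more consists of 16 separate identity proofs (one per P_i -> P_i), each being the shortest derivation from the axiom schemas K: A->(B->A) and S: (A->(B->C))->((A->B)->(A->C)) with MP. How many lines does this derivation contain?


The shortest proof of A->A from K and S in the Hilbert calculus has exactly 5 lines:
(1) K instance A->((A->A)->A), (2) S instance, (3) MP on 1,2, (4) K instance A->(A->A), (5) MP on 3,4.
For 16 independent identities: 16 * 5 = 80 lines total.

80


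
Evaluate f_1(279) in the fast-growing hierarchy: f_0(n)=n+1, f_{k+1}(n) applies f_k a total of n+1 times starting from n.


f_1(279) = f_0^280(279)
f_0 adds 1 each time, applied 280 times.
f_1(279) = 279 + 280 = 559

559


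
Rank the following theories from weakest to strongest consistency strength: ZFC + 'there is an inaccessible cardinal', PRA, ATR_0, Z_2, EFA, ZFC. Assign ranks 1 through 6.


Ordering by consistency strength:
1. EFA
2. PRA
3. ATR_0
4. Z_2
5. ZFC
6. ZFC + 'there is an inaccessible cardinal'


ZFC + 'there is an inaccessible cardinal'=6, PRA=2, ATR_0=3, Z_2=4, EFA=1, ZFC=5


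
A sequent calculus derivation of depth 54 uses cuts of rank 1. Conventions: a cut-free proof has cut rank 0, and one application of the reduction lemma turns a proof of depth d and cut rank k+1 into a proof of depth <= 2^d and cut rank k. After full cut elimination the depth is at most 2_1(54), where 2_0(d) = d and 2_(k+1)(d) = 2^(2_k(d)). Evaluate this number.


Each rank reduction sends depth d to at most 2^d; cut rank r needs r reductions.
2_0(54) = 54
2_1(54) = 2^54 = 18014398509481984
Cut-free depth bound = 18014398509481984

18014398509481984


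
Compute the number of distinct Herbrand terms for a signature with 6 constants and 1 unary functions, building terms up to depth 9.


Herbrand terms by depth:
Depth 0: 6 constants
Depth 1: 6 new terms (running total: 12)
Depth 2: 6 new terms (running total: 18)
Depth 3: 6 new terms (running total: 24)
Depth 4: 6 new terms (running total: 30)
Depth 5: 6 new terms (running total: 36)
Depth 6: 6 new terms (running total: 42)
Depth 7: 6 new terms (running total: 48)
Depth 8: 6 new terms (running total: 54)
Depth 9: 6 new terms (running total: 60)
Total distinct ground terms = 60

60


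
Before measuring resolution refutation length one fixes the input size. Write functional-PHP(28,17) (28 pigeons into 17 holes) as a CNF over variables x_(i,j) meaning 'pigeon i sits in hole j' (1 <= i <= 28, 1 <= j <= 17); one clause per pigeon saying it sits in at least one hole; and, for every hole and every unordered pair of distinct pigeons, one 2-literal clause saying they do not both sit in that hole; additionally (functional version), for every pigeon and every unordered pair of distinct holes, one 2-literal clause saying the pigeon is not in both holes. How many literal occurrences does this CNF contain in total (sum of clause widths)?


functional-PHP(28,17): 28 pigeons, 17 holes, 28*17 = 476 variables.
- pigeon clauses: one per pigeon -> 28 clauses of width 17 -> 476 literals
- hole clauses: 17 holes * C(28,2) = 17 * 378 -> 6426 clauses of width 2 -> 12852 literals
- functional clauses: 28 pigeons * C(17,2) = 28 * 136 -> 3808 clauses of width 2 -> 7616 literals
Total literal occurrences = 476 + 12852 + 7616 = 20944

20944


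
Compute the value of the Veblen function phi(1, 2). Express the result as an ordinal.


phi(1, 2):
phi(1, beta) = epsilon_beta (the beta-th epsilon number).
phi(1, 2) = epsilon_2

epsilon_2


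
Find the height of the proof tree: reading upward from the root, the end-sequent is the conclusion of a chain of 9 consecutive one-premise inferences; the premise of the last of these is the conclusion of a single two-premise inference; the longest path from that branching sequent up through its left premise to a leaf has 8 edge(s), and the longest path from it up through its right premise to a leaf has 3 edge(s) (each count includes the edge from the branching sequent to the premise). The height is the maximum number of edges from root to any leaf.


Longest path through the left premise: 8 edges (measured from the branching sequent)
Longest path through the right premise: 3 edges
Height of the subtree rooted at the branching sequent: max(8, 3) = 8
The branching sequent sits 9 edges above the root (the chain of one-premise inferences), so height = 8 + 9 = 17

17


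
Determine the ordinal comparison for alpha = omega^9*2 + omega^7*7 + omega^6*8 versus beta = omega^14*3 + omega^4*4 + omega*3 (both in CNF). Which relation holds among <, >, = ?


Compare term by term from highest exponent:
alpha = omega^9*2 + omega^7*7 + omega^6*8
beta = omega^14*3 + omega^4*4 + omega*3
Term 1: alpha has omega^9*2, beta has omega^14*3
Term 2: alpha has omega^7*7, beta has omega^4*4
Term 3: alpha has omega^6*8, beta has omega^1*3
Result: alpha < beta

alpha < beta


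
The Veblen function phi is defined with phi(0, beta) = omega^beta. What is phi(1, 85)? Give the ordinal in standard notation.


phi(1, 85):
phi(1, beta) = epsilon_beta (the beta-th epsilon number).
phi(1, 85) = epsilon_85

epsilon_85


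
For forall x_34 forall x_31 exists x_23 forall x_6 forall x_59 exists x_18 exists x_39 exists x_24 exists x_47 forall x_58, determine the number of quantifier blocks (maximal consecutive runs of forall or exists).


Alternations = 4.
Blocks = alternations + 1 = 5

5


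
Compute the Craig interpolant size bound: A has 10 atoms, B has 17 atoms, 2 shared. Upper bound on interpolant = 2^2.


Shared atoms = 2
Craig interpolant size bound = 2^2
= 4

4


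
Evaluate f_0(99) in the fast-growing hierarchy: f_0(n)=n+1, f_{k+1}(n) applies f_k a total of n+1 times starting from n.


f_0(99) = 99 + 1 = 100

100


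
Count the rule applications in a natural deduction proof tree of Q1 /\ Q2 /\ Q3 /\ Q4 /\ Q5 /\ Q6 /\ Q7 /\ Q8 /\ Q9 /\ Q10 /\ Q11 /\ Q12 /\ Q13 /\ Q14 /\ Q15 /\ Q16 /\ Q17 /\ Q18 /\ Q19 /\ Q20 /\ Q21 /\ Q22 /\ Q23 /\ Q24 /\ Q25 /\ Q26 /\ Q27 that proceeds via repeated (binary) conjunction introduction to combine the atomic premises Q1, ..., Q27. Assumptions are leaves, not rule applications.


The target conjunction has 27 conjuncts, i.e. 26 binary /\ connectives.
Each conjunction-intro joins two pieces, so 27 atoms require 27-1 = 26 applications.
Total inference nodes = 26

26
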